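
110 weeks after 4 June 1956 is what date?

Adding 110 weeks = 770 days from June 4, 1956.
June has 30 days, so 30 − 4 = 26 days remain after June 4, 1956; 770 − 26 = 744 left.
July 1956 has 31 days: 744 − 31 = 713 left.
August 1956 has 31 days: 713 − 31 = 682 left.
September 1956 has 30 days: 682 − 30 = 652 left.
October 1956 has 31 days: 652 − 31 = 621 left.
November 1956 has 30 days: 621 − 30 = 591 left.
December 1956 has 31 days: 591 − 31 = 560 left.
January 1957 has 31 days: 560 − 31 = 529 left.
February 1957 has 28 days (1957 is not a leap year): 529 − 28 = 501 left.
March 1957 has 31 days: 501 − 31 = 470 left.
April 1957 has 30 days: 470 − 30 = 440 left.
May 1957 has 31 days: 440 − 31 = 409 left.
June 1957 has 30 days: 409 − 30 = 379 left.
July 1957 has 31 days: 379 − 31 = 348 left.
August 1957 has 31 days: 348 − 31 = 317 left.
September 1957 has 30 days: 317 − 30 = 287 left.
October 1957 has 31 days: 287 − 31 = 256 left.
November 1957 has 30 days: 256 − 30 = 226 left.
December 1957 has 31 days: 226 − 31 = 195 left.
January 1958 has 31 days: 195 − 31 = 164 left.
February 1958 has 28 days (1958 is not a leap year): 164 − 28 = 136 left.
March 1958 has 31 days: 136 − 31 = 105 left.
April 1958 has 30 days: 105 − 30 = 75 left.
May 1958 has 31 days: 75 − 31 = 44 left.
June 1958 has 30 days: 44 − 30 = 14 left.
14 days into July 1958 → July 14, 1958.

July 14, 1958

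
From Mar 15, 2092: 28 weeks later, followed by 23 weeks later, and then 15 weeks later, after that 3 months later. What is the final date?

Counting forward 28 weeks (= 196 days) from March 15, 2092:
March has 31 days, so 31 − 15 = 16 days remain after March 15, 2092; 196 − 16 = 180 left.
April 2092 has 30 days: 180 − 30 = 150 left.
May 2092 has 31 days: 150 − 31 = 119 left.
June 2092 has 30 days: 119 − 30 = 89 left.
July 2092 has 31 days: 89 − 31 = 58 left.
August 2092 has 31 days: 58 − 31 = 27 left.
27 days into September 2092 → September 27, 2092.
Adding 23 weeks (= 161 days) from September 27, 2092:
September has 30 days, so 30 − 27 = 3 days remain after September 27, 2092; 161 − 3 = 158 left.
October 2092 has 31 days: 158 − 31 = 127 left.
November 2092 has 30 days: 127 − 30 = 97 left.
December 2092 has 31 days: 97 − 31 = 66 left.
January 2093 has 31 days: 66 − 31 = 35 left.
February 2093 has 28 days (2093 is not a leap year): 35 − 28 = 7 left.
7 days into March 2093 → March 7, 2093.
Adding 15 weeks (= 105 days) from March 7, 2093:
March has 31 days, so 31 − 7 = 24 days remain after March 7, 2093; 105 − 24 = 81 left.
April 2093 has 30 days: 81 − 30 = 51 left.
May 2093 has 31 days: 51 − 31 = 20 left.
20 days into June 2093 → June 20, 2093.
Adding 3 months from June 20, 2093:
month 6 + 3 = 9 → September 2093.
Day 20 is valid in September, giving September 20, 2093.

September 20, 2093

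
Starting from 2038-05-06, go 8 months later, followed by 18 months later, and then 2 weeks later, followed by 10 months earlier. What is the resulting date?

Adding 8 months from May 6, 2038:
month 5 + 8 = 13, which is month 1 of year 2039 → January 2039.
Day 6 is valid in January, giving January 6, 2039.
Advancing 18 months from January 6, 2039:
month 1 + 18 = 19, which is month 7 of year 2040 → July 2040.
Day 6 is valid in July, giving July 6, 2040.
Advancing 2 weeks (= 14 days) from July 6, 2040:
July has 31 days; 6 + 14 = 20, still in July.
Going back 10 months from July 20, 2040:
month 7 − 10 = -3, which is month 9 of year 2039 → September 2039.
Day 20 is valid in September, giving September 20, 2039.

September 20, 2039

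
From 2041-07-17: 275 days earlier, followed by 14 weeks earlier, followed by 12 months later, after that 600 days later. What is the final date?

March 1, 2043

Going back 275 days from July 17, 2041:
Going back 17 days from July 17, 2041 reaches the end of the previous month; 275 − 17 = 258 left.
June 2041 has 30 days: 258 − 30 = 228 left.
May 2041 has 31 days: 228 − 31 = 197 left.
April 2041 has 30 days: 197 − 30 = 167 left.
March 2041 has 31 days: 167 − 31 = 136 left.
February 2041 has 28 days (2041 is not a leap year): 136 − 28 = 108 left.
January 2041 has 31 days: 108 − 31 = 77 left.
December 2040 has 31 days: 77 − 31 = 46 left.
November 2040 has 30 days: 46 − 30 = 16 left.
October 2040 has 31 days; 31 − 16 = 15 → October 15, 2040.
Counting back 14 weeks (= 98 days) from October 15, 2040:
Going back 15 days from October 15, 2040 reaches the end of the previous month; 98 − 15 = 83 left.
September 2040 has 30 days: 83 − 30 = 53 left.
August 2040 has 31 days: 53 − 31 = 22 left.
July 2040 has 31 days; 31 − 22 = 9 → July 9, 2040.
Advancing 12 months from July 9, 2040:
month 7 + 12 = 19, which is month 7 of year 2041 → July 2041.
Day 9 is valid in July, giving July 9, 2041.
Counting forward 600 days from July 9, 2041:
July has 31 days, so 31 − 9 = 22 days remain after July 9, 2041; 600 − 22 = 578 left.
August 2041 has 31 days: 578 − 31 = 547 left.
September 2041 has 30 days: 547 − 30 = 517 left.
October 2041 has 31 days: 517 − 31 = 486 left.
November 2041 has 30 days: 486 − 30 = 456 left.
December 2041 has 31 days: 456 − 31 = 425 left.
January 2042 has 31 days: 425 − 31 = 394 left.
February 2042 has 28 days (2042 is not a leap year): 394 − 28 = 366 left.
March 2042 has 31 days: 366 − 31 = 335 left.
April 2042 has 30 days: 335 − 30 = 305 left.
May 2042 has 31 days: 305 − 31 = 274 left.
June 2042 has 30 days: 274 − 30 = 244 left.
July 2042 has 31 days: 244 − 31 = 213 left.
August 2042 has 31 days: 213 − 31 = 182 left.
September 2042 has 30 days: 182 − 30 = 152 left.
October 2042 has 31 days: 152 − 31 = 121 left.
November 2042 has 30 days: 121 − 30 = 91 left.
December 2042 has 31 days: 91 − 31 = 60 left.
January 2043 has 31 days: 60 − 31 = 29 left.
February 2043 has 28 days (2043 is not a leap year): 29 − 28 = 1 left.
1 day into March 2043 → March 1, 2043.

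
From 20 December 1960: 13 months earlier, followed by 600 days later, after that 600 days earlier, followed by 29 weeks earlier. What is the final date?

Going back 13 months from December 20, 1960:
month 12 − 13 = -1, which is month 11 of year 1959 → November 1959.
Day 20 is valid in November, giving November 20, 1959.
Adding 600 days from November 20, 1959:
November has 30 days, so 30 − 20 = 10 days remain after November 20, 1959; 600 − 10 = 590 left.
December 1959 has 31 days: 590 − 31 = 559 left.
January 1960 has 31 days: 559 − 31 = 528 left.
February 1960 has 29 days (1960 is a leap year): 528 − 29 = 499 left.
March 1960 has 31 days: 499 − 31 = 468 left.
April 1960 has 30 days: 468 − 30 = 438 left.
May 1960 has 31 days: 438 − 31 = 407 left.
June 1960 has 30 days: 407 − 30 = 377 left.
July 1960 has 31 days: 377 − 31 = 346 left.
August 1960 has 31 days: 346 − 31 = 315 left.
September 1960 has 30 days: 315 − 30 = 285 left.
October 1960 has 31 days: 285 − 31 = 254 left.
November 1960 has 30 days: 254 − 30 = 224 left.
December 1960 has 31 days: 224 − 31 = 193 left.
January 1961 has 31 days: 193 − 31 = 162 left.
February 1961 has 28 days (1961 is not a leap year): 162 − 28 = 134 left.
March 1961 has 31 days: 134 − 31 = 103 left.
April 1961 has 30 days: 103 − 30 = 73 left.
May 1961 has 31 days: 73 − 31 = 42 left.
June 1961 has 30 days: 42 − 30 = 12 left.
12 days into July 1961 → July 12, 1961.
Counting back 600 days from July 12, 1961:
Going back 12 days from July 12, 1961 reaches the end of the previous month; 600 − 12 = 588 left.
June 1961 has 30 days: 588 − 30 = 558 left.
May 1961 has 31 days: 558 − 31 = 527 left.
April 1961 has 30 days: 527 − 30 = 497 left.
March 1961 has 31 days: 497 − 31 = 466 left.
February 1961 has 28 days (1961 is not a leap year): 466 − 28 = 438 left.
January 1961 has 31 days: 438 − 31 = 407 left.
December 1960 has 31 days: 407 − 31 = 376 left.
November 1960 has 30 days: 376 − 30 = 346 left.
October 1960 has 31 days: 346 − 31 = 315 left.
September 1960 has 30 days: 315 − 30 = 285 left.
August 1960 has 31 days: 285 − 31 = 254 left.
July 1960 has 31 days: 254 − 31 = 223 left.
June 1960 has 30 days: 223 − 30 = 193 left.
May 1960 has 31 days: 193 − 31 = 162 left.
April 1960 has 30 days: 162 − 30 = 132 left.
March 1960 has 31 days: 132 − 31 = 101 left.
February 1960 has 29 days (1960 is a leap year): 101 − 29 = 72 left.
January 1960 has 31 days: 72 − 31 = 41 left.
December 1959 has 31 days: 41 − 31 = 10 left.
November 1959 has 30 days; 30 − 10 = 20 → November 20, 1959.
Going back 29 weeks (= 203 days) from November 20, 1959:
Going back 20 days from November 20, 1959 reaches the end of the previous month; 203 − 20 = 183 left.
October 1959 has 31 days: 183 − 31 = 152 left.
September 1959 has 30 days: 152 − 30 = 122 left.
August 1959 has 31 days: 122 − 31 = 91 left.
July 1959 has 31 days: 91 − 31 = 60 left.
June 1959 has 30 days: 60 − 30 = 30 left.
May 1959 has 31 days; 31 − 30 = 1 → May 1, 1959.

May 1, 1959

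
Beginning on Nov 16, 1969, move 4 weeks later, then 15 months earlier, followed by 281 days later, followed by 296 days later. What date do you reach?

April 14, 1970

Advancing 4 weeks (= 28 days) from November 16, 1969:
November has 30 days, so 30 − 16 = 14 days remain after November 16, 1969; 28 − 14 = 14 left.
14 days into December 1969 → December 14, 1969.
Counting back 15 months from December 14, 1969:
month 12 − 15 = -3, which is month 9 of year 1968 → September 1968.
Day 14 is valid in September, giving September 14, 1968.
Adding 281 days from September 14, 1968:
September has 30 days, so 30 − 14 = 16 days remain after September 14, 1968; 281 − 16 = 265 left.
October 1968 has 31 days: 265 − 31 = 234 left.
November 1968 has 30 days: 234 − 30 = 204 left.
December 1968 has 31 days: 204 − 31 = 173 left.
January 1969 has 31 days: 173 − 31 = 142 left.
February 1969 has 28 days (1969 is not a leap year): 142 − 28 = 114 left.
March 1969 has 31 days: 114 − 31 = 83 left.
April 1969 has 30 days: 83 − 30 = 53 left.
May 1969 has 31 days: 53 − 31 = 22 left.
22 days into June 1969 → June 22, 1969.
Adding 296 days from June 22, 1969:
June has 30 days, so 30 − 22 = 8 days remain after June 22, 1969; 296 − 8 = 288 left.
July 1969 has 31 days: 288 − 31 = 257 left.
August 1969 has 31 days: 257 − 31 = 226 left.
September 1969 has 30 days: 226 − 30 = 196 left.
October 1969 has 31 days: 196 − 31 = 165 left.
November 1969 has 30 days: 165 − 30 = 135 left.
December 1969 has 31 days: 135 − 31 = 104 left.
January 1970 has 31 days: 104 − 31 = 73 left.
February 1970 has 28 days (1970 is not a leap year): 73 − 28 = 45 left.
March 1970 has 31 days: 45 − 31 = 14 left.
14 days into April 1970 → April 14, 1970.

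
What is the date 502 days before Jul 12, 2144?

Subtracting 502 days from July 12, 2144.
Going back 12 days from July 12, 2144 reaches the end of the previous month; 502 − 12 = 490 left.
June 2144 has 30 days: 490 − 30 = 460 left.
May 2144 has 31 days: 460 − 31 = 429 left.
April 2144 has 30 days: 429 − 30 = 399 left.
March 2144 has 31 days: 399 − 31 = 368 left.
February 2144 has 29 days (2144 is a leap year): 368 − 29 = 339 left.
January 2144 has 31 days: 339 − 31 = 308 left.
December 2143 has 31 days: 308 − 31 = 277 left.
November 2143 has 30 days: 277 − 30 = 247 left.
October 2143 has 31 days: 247 − 31 = 216 left.
September 2143 has 30 days: 216 − 30 = 186 left.
August 2143 has 31 days: 186 − 31 = 155 left.
July 2143 has 31 days: 155 − 31 = 124 left.
June 2143 has 30 days: 124 − 30 = 94 left.
May 2143 has 31 days: 94 − 31 = 63 left.
April 2143 has 30 days: 63 − 30 = 33 left.
March 2143 has 31 days: 33 − 31 = 2 left.
February 2143 has 28 days; 28 − 2 = 26 → February 26, 2143.

February 26, 2143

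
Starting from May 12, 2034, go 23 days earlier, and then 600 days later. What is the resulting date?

Subtracting 23 days from May 12, 2034:
Going back 12 days from May 12, 2034 reaches the end of the previous month; 23 − 12 = 11 left.
April 2034 has 30 days; 30 − 11 = 19 → April 19, 2034.
Adding 600 days from April 19, 2034:
April has 30 days, so 30 − 19 = 11 days remain after April 19, 2034; 600 − 11 = 589 left.
May 2034 has 31 days: 589 − 31 = 558 left.
June 2034 has 30 days: 558 − 30 = 528 left.
July 2034 has 31 days: 528 − 31 = 497 left.
August 2034 has 31 days: 497 − 31 = 466 left.
September 2034 has 30 days: 466 − 30 = 436 left.
October 2034 has 31 days: 436 − 31 = 405 left.
November 2034 has 30 days: 405 − 30 = 375 left.
December 2034 has 31 days: 375 − 31 = 344 left.
January 2035 has 31 days: 344 − 31 = 313 left.
February 2035 has 28 days (2035 is not a leap year): 313 − 28 = 285 left.
March 2035 has 31 days: 285 − 31 = 254 left.
April 2035 has 30 days: 254 − 30 = 224 left.
May 2035 has 31 days: 224 − 31 = 193 left.
June 2035 has 30 days: 193 − 30 = 163 left.
July 2035 has 31 days: 163 − 31 = 132 left.
August 2035 has 31 days: 132 − 31 = 101 left.
September 2035 has 30 days: 101 − 30 = 71 left.
October 2035 has 31 days: 71 − 31 = 40 left.
November 2035 has 30 days: 40 − 30 = 10 left.
10 days into December 2035 → December 10, 2035.

December 10, 2035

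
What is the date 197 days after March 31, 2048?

Adding 197 days from March 31, 2048.
March has 31 days, so 31 − 31 = 0 days remain after March 31, 2048; 197 − 0 = 197 left.
April 2048 has 30 days: 197 − 30 = 167 left.
May 2048 has 31 days: 167 − 31 = 136 left.
June 2048 has 30 days: 136 − 30 = 106 left.
July 2048 has 31 days: 106 − 31 = 75 left.
August 2048 has 31 days: 75 − 31 = 44 left.
September 2048 has 30 days: 44 − 30 = 14 left.
14 days into October 2048 → October 14, 2048.

October 14, 2048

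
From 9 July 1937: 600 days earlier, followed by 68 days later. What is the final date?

Counting back 600 days from July 9, 1937:
Going back 9 days from July 9, 1937 reaches the end of the previous month; 600 − 9 = 591 left.
June 1937 has 30 days: 591 − 30 = 561 left.
May 1937 has 31 days: 561 − 31 = 530 left.
April 1937 has 30 days: 530 − 30 = 500 left.
March 1937 has 31 days: 500 − 31 = 469 left.
February 1937 has 28 days (1937 is not a leap year): 469 − 28 = 441 left.
January 1937 has 31 days: 441 − 31 = 410 left.
December 1936 has 31 days: 410 − 31 = 379 left.
November 1936 has 30 days: 379 − 30 = 349 left.
October 1936 has 31 days: 349 − 31 = 318 left.
September 1936 has 30 days: 318 − 30 = 288 left.
August 1936 has 31 days: 288 − 31 = 257 left.
July 1936 has 31 days: 257 − 31 = 226 left.
June 1936 has 30 days: 226 − 30 = 196 left.
May 1936 has 31 days: 196 − 31 = 165 left.
April 1936 has 30 days: 165 − 30 = 135 left.
March 1936 has 31 days: 135 − 31 = 104 left.
February 1936 has 29 days (1936 is a leap year): 104 − 29 = 75 left.
January 1936 has 31 days: 75 − 31 = 44 left.
December 1935 has 31 days: 44 − 31 = 13 left.
November 1935 has 30 days; 30 − 13 = 17 → November 17, 1935.
Adding 68 days from November 17, 1935:
November has 30 days, so 30 − 17 = 13 days remain after November 17, 1935; 68 − 13 = 55 left.
December 1935 has 31 days: 55 − 31 = 24 left.
24 days into January 1936 → January 24, 1936.

January 24, 1936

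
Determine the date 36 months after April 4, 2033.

April 4, 2036

Advancing 36 months from April 4, 2033.
month 4 + 36 = 40, which is month 4 of year 2036 → April 2036.
Day 4 is valid in April, giving April 4, 2036.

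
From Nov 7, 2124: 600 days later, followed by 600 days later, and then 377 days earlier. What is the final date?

February 8, 2127

Counting forward 600 days from November 7, 2124:
November has 30 days, so 30 − 7 = 23 days remain after November 7, 2124; 600 − 23 = 577 left.
December 2124 has 31 days: 577 − 31 = 546 left.
January 2125 has 31 days: 546 − 31 = 515 left.
February 2125 has 28 days (2125 is not a leap year): 515 − 28 = 487 left.
March 2125 has 31 days: 487 − 31 = 456 left.
April 2125 has 30 days: 456 − 30 = 426 left.
May 2125 has 31 days: 426 − 31 = 395 left.
June 2125 has 30 days: 395 − 30 = 365 left.
July 2125 has 31 days: 365 − 31 = 334 left.
August 2125 has 31 days: 334 − 31 = 303 left.
September 2125 has 30 days: 303 − 30 = 273 left.
October 2125 has 31 days: 273 − 31 = 242 left.
November 2125 has 30 days: 242 − 30 = 212 left.
December 2125 has 31 days: 212 − 31 = 181 left.
January 2126 has 31 days: 181 − 31 = 150 left.
February 2126 has 28 days (2126 is not a leap year): 150 − 28 = 122 left.
March 2126 has 31 days: 122 − 31 = 91 left.
April 2126 has 30 days: 91 − 30 = 61 left.
May 2126 has 31 days: 61 − 31 = 30 left.
30 days into June 2126 → June 30, 2126.
Counting forward 600 days from June 30, 2126:
June has 30 days, so 30 − 30 = 0 days remain after June 30, 2126; 600 − 0 = 600 left.
July 2126 has 31 days: 600 − 31 = 569 left.
August 2126 has 31 days: 569 − 31 = 538 left.
September 2126 has 30 days: 538 − 30 = 508 left.
October 2126 has 31 days: 508 − 31 = 477 left.
November 2126 has 30 days: 477 − 30 = 447 left.
December 2126 has 31 days: 447 − 31 = 416 left.
January 2127 has 31 days: 416 − 31 = 385 left.
February 2127 has 28 days (2127 is not a leap year): 385 − 28 = 357 left.
March 2127 has 31 days: 357 − 31 = 326 left.
April 2127 has 30 days: 326 − 30 = 296 left.
May 2127 has 31 days: 296 − 31 = 265 left.
June 2127 has 30 days: 265 − 30 = 235 left.
July 2127 has 31 days: 235 − 31 = 204 left.
August 2127 has 31 days: 204 − 31 = 173 left.
September 2127 has 30 days: 173 − 30 = 143 left.
October 2127 has 31 days: 143 − 31 = 112 left.
November 2127 has 30 days: 112 − 30 = 82 left.
December 2127 has 31 days: 82 − 31 = 51 left.
January 2128 has 31 days: 51 − 31 = 20 left.
20 days into February 2128 → February 20, 2128.
Subtracting 377 days from February 20, 2128:
Going back 20 days from February 20, 2128 reaches the end of the previous month; 377 − 20 = 357 left.
January 2128 has 31 days: 357 − 31 = 326 left.
December 2127 has 31 days: 326 − 31 = 295 left.
November 2127 has 30 days: 295 − 30 = 265 left.
October 2127 has 31 days: 265 − 31 = 234 left.
September 2127 has 30 days: 234 − 30 = 204 left.
August 2127 has 31 days: 204 − 31 = 173 left.
July 2127 has 31 days: 173 − 31 = 142 left.
June 2127 has 30 days: 142 − 30 = 112 left.
May 2127 has 31 days: 112 − 31 = 81 left.
April 2127 has 30 days: 81 − 30 = 51 left.
March 2127 has 31 days: 51 − 31 = 20 left.
February 2127 has 28 days; 28 − 20 = 8 → February 8, 2127.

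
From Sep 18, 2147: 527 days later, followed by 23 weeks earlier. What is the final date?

September 18, 2148

Counting forward 527 days from September 18, 2147:
September has 30 days, so 30 − 18 = 12 days remain after September 18, 2147; 527 − 12 = 515 left.
October 2147 has 31 days: 515 − 31 = 484 left.
November 2147 has 30 days: 484 − 30 = 454 left.
December 2147 has 31 days: 454 − 31 = 423 left.
January 2148 has 31 days: 423 − 31 = 392 left.
February 2148 has 29 days (2148 is a leap year): 392 − 29 = 363 left.
March 2148 has 31 days: 363 − 31 = 332 left.
April 2148 has 30 days: 332 − 30 = 302 left.
May 2148 has 31 days: 302 − 31 = 271 left.
June 2148 has 30 days: 271 − 30 = 241 left.
July 2148 has 31 days: 241 − 31 = 210 left.
August 2148 has 31 days: 210 − 31 = 179 left.
September 2148 has 30 days: 179 − 30 = 149 left.
October 2148 has 31 days: 149 − 31 = 118 left.
November 2148 has 30 days: 118 − 30 = 88 left.
December 2148 has 31 days: 88 − 31 = 57 left.
January 2149 has 31 days: 57 − 31 = 26 left.
26 days into February 2149 → February 26, 2149.
Going back 23 weeks (= 161 days) from February 26, 2149:
Going back 26 days from February 26, 2149 reaches the end of the previous month; 161 − 26 = 135 left.
January 2149 has 31 days: 135 − 31 = 104 left.
December 2148 has 31 days: 104 − 31 = 73 left.
November 2148 has 30 days: 73 − 30 = 43 left.
October 2148 has 31 days: 43 − 31 = 12 left.
September 2148 has 30 days; 30 − 12 = 18 → September 18, 2148.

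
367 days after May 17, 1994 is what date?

Advancing 367 days from May 17, 1994.
May has 31 days, so 31 − 17 = 14 days remain after May 17, 1994; 367 − 14 = 353 left.
June 1994 has 30 days: 353 − 30 = 323 left.
July 1994 has 31 days: 323 − 31 = 292 left.
August 1994 has 31 days: 292 − 31 = 261 left.
September 1994 has 30 days: 261 − 30 = 231 left.
October 1994 has 31 days: 231 − 31 = 200 left.
November 1994 has 30 days: 200 − 30 = 170 left.
December 1994 has 31 days: 170 − 31 = 139 left.
January 1995 has 31 days: 139 − 31 = 108 left.
February 1995 has 28 days (1995 is not a leap year): 108 − 28 = 80 left.
March 1995 has 31 days: 80 − 31 = 49 left.
April 1995 has 30 days: 49 − 30 = 19 left.
19 days into May 1995 → May 19, 1995.

May 19, 1995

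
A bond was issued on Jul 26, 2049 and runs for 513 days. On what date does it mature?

Counting forward 513 days from July 26, 2049.
July has 31 days, so 31 − 26 = 5 days remain after July 26, 2049; 513 − 5 = 508 left.
August 2049 has 31 days: 508 − 31 = 477 left.
September 2049 has 30 days: 477 − 30 = 447 left.
October 2049 has 31 days: 447 − 31 = 416 left.
November 2049 has 30 days: 416 − 30 = 386 left.
December 2049 has 31 days: 386 − 31 = 355 left.
January 2050 has 31 days: 355 − 31 = 324 left.
February 2050 has 28 days (2050 is not a leap year): 324 − 28 = 296 left.
March 2050 has 31 days: 296 − 31 = 265 left.
April 2050 has 30 days: 265 − 30 = 235 left.
May 2050 has 31 days: 235 − 31 = 204 left.
June 2050 has 30 days: 204 − 30 = 174 left.
July 2050 has 31 days: 174 − 31 = 143 left.
August 2050 has 31 days: 143 − 31 = 112 left.
September 2050 has 30 days: 112 − 30 = 82 left.
October 2050 has 31 days: 82 − 31 = 51 left.
November 2050 has 30 days: 51 − 30 = 21 left.
21 days into December 2050 → December 21, 2050.

December 21, 2050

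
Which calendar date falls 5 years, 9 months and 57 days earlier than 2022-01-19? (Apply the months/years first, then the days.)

Going back 5 years, 9 months and 57 days from January 19, 2022: first the month/year part, then the days.
-5 years → 2017; month 1 − 9 = -8, which is month 4 of year 2016 → April 2016.
Day 19 is valid in April, giving April 19, 2016.
Now subtract 57 days from April 19, 2016.
Going back 19 days from April 19, 2016 reaches the end of the previous month; 57 − 19 = 38 left.
March 2016 has 31 days: 38 − 31 = 7 left.
February 2016 has 29 days; 29 − 7 = 22 → February 22, 2016.

February 22, 2016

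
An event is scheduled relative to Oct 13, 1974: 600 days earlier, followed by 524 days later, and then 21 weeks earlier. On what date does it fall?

March 4, 1974

Going back 600 days from October 13, 1974:
Going back 13 days from October 13, 1974 reaches the end of the previous month; 600 − 13 = 587 left.
September 1974 has 30 days: 587 − 30 = 557 left.
August 1974 has 31 days: 557 − 31 = 526 left.
July 1974 has 31 days: 526 − 31 = 495 left.
June 1974 has 30 days: 495 − 30 = 465 left.
May 1974 has 31 days: 465 − 31 = 434 left.
April 1974 has 30 days: 434 − 30 = 404 left.
March 1974 has 31 days: 404 − 31 = 373 left.
February 1974 has 28 days (1974 is not a leap year): 373 − 28 = 345 left.
January 1974 has 31 days: 345 − 31 = 314 left.
December 1973 has 31 days: 314 − 31 = 283 left.
November 1973 has 30 days: 283 − 30 = 253 left.
October 1973 has 31 days: 253 − 31 = 222 left.
September 1973 has 30 days: 222 − 30 = 192 left.
August 1973 has 31 days: 192 − 31 = 161 left.
July 1973 has 31 days: 161 − 31 = 130 left.
June 1973 has 30 days: 130 − 30 = 100 left.
May 1973 has 31 days: 100 − 31 = 69 left.
April 1973 has 30 days: 69 − 30 = 39 left.
March 1973 has 31 days: 39 − 31 = 8 left.
February 1973 has 28 days; 28 − 8 = 20 → February 20, 1973.
Counting forward 524 days from February 20, 1973:
February has 28 days, so 28 − 20 = 8 days remain after February 20, 1973; 524 − 8 = 516 left.
March 1973 has 31 days: 516 − 31 = 485 left.
April 1973 has 30 days: 485 − 30 = 455 left.
May 1973 has 31 days: 455 − 31 = 424 left.
June 1973 has 30 days: 424 − 30 = 394 left.
July 1973 has 31 days: 394 − 31 = 363 left.
August 1973 has 31 days: 363 − 31 = 332 left.
September 1973 has 30 days: 332 − 30 = 302 left.
October 1973 has 31 days: 302 − 31 = 271 left.
November 1973 has 30 days: 271 − 30 = 241 left.
December 1973 has 31 days: 241 − 31 = 210 left.
January 1974 has 31 days: 210 − 31 = 179 left.
February 1974 has 28 days (1974 is not a leap year): 179 − 28 = 151 left.
March 1974 has 31 days: 151 − 31 = 120 left.
April 1974 has 30 days: 120 − 30 = 90 left.
May 1974 has 31 days: 90 − 31 = 59 left.
June 1974 has 30 days: 59 − 30 = 29 left.
29 days into July 1974 → July 29, 1974.
Going back 21 weeks (= 147 days) from July 29, 1974:
Going back 29 days from July 29, 1974 reaches the end of the previous month; 147 − 29 = 118 left.
June 1974 has 30 days: 118 − 30 = 88 left.
May 1974 has 31 days: 88 − 31 = 57 left.
April 1974 has 30 days: 57 − 30 = 27 left.
March 1974 has 31 days; 31 − 27 = 4 → March 4, 1974.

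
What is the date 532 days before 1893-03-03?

September 18, 1891

Counting back 532 days from March 3, 1893.
Going back 3 days from March 3, 1893 reaches the end of the previous month; 532 − 3 = 529 left.
February 1893 has 28 days (1893 is not a leap year): 529 − 28 = 501 left.
January 1893 has 31 days: 501 − 31 = 470 left.
December 1892 has 31 days: 470 − 31 = 439 left.
November 1892 has 30 days: 439 − 30 = 409 left.
October 1892 has 31 days: 409 − 31 = 378 left.
September 1892 has 30 days: 378 − 30 = 348 left.
August 1892 has 31 days: 348 − 31 = 317 left.
July 1892 has 31 days: 317 − 31 = 286 left.
June 1892 has 30 days: 286 − 30 = 256 left.
May 1892 has 31 days: 256 − 31 = 225 left.
April 1892 has 30 days: 225 − 30 = 195 left.
March 1892 has 31 days: 195 − 31 = 164 left.
February 1892 has 29 days (1892 is a leap year): 164 − 29 = 135 left.
January 1892 has 31 days: 135 − 31 = 104 left.
December 1891 has 31 days: 104 − 31 = 73 left.
November 1891 has 30 days: 73 − 30 = 43 left.
October 1891 has 31 days: 43 − 31 = 12 left.
September 1891 has 30 days; 30 − 12 = 18 → September 18, 1891.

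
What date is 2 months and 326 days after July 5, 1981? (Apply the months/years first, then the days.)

Adding 2 months and 326 days from July 5, 1981: first the month/year part, then the days.
month 7 + 2 = 9 → September 1981.
Day 5 is valid in September, giving September 5, 1981.
Now add 326 days from September 5, 1981.
September has 30 days, so 30 − 5 = 25 days remain after September 5, 1981; 326 − 25 = 301 left.
October 1981 has 31 days: 301 − 31 = 270 left.
November 1981 has 30 days: 270 − 30 = 240 left.
December 1981 has 31 days: 240 − 31 = 209 left.
January 1982 has 31 days: 209 − 31 = 178 left.
February 1982 has 28 days (1982 is not a leap year): 178 − 28 = 150 left.
March 1982 has 31 days: 150 − 31 = 119 left.
April 1982 has 30 days: 119 − 30 = 89 left.
May 1982 has 31 days: 89 − 31 = 58 left.
June 1982 has 30 days: 58 − 30 = 28 left.
28 days into July 1982 → July 28, 1982.

July 28, 1982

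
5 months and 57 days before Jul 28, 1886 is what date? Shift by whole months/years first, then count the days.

January 2, 1886

Subtracting 5 months and 57 days from July 28, 1886: first the month/year part, then the days.
month 7 − 5 = 2 → February 1886.
Day 28 is valid in February, giving February 28, 1886.
Now subtract 57 days from February 28, 1886.
Going back 28 days from February 28, 1886 reaches the end of the previous month; 57 − 28 = 29 left.
January 1886 has 31 days; 31 − 29 = 2 → January 2, 1886.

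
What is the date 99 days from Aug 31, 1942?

Counting forward 99 days from August 31, 1942.
August has 31 days, so 31 − 31 = 0 days remain after August 31, 1942; 99 − 0 = 99 left.
September 1942 has 30 days: 99 − 30 = 69 left.
October 1942 has 31 days: 69 − 31 = 38 left.
November 1942 has 30 days: 38 − 30 = 8 left.
8 days into December 1942 → December 8, 1942.

December 8, 1942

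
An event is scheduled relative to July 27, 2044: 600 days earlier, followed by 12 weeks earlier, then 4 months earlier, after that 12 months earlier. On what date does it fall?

May 12, 2041

Subtracting 600 days from July 27, 2044:
Going back 27 days from July 27, 2044 reaches the end of the previous month; 600 − 27 = 573 left.
June 2044 has 30 days: 573 − 30 = 543 left.
May 2044 has 31 days: 543 − 31 = 512 left.
April 2044 has 30 days: 512 − 30 = 482 left.
March 2044 has 31 days: 482 − 31 = 451 left.
February 2044 has 29 days (2044 is a leap year): 451 − 29 = 422 left.
January 2044 has 31 days: 422 − 31 = 391 left.
December 2043 has 31 days: 391 − 31 = 360 left.
November 2043 has 30 days: 360 − 30 = 330 left.
October 2043 has 31 days: 330 − 31 = 299 left.
September 2043 has 30 days: 299 − 30 = 269 left.
August 2043 has 31 days: 269 − 31 = 238 left.
July 2043 has 31 days: 238 − 31 = 207 left.
June 2043 has 30 days: 207 − 30 = 177 left.
May 2043 has 31 days: 177 − 31 = 146 left.
April 2043 has 30 days: 146 − 30 = 116 left.
March 2043 has 31 days: 116 − 31 = 85 left.
February 2043 has 28 days (2043 is not a leap year): 85 − 28 = 57 left.
January 2043 has 31 days: 57 − 31 = 26 left.
December 2042 has 31 days; 31 − 26 = 5 → December 5, 2042.
Subtracting 12 weeks (= 84 days) from December 5, 2042:
Going back 5 days from December 5, 2042 reaches the end of the previous month; 84 − 5 = 79 left.
November 2042 has 30 days: 79 − 30 = 49 left.
October 2042 has 31 days: 49 − 31 = 18 left.
September 2042 has 30 days; 30 − 18 = 12 → September 12, 2042.
Subtracting 4 months from September 12, 2042:
month 9 − 4 = 5 → May 2042.
Day 12 is valid in May, giving May 12, 2042.
Subtracting 12 months from May 12, 2042:
month 5 − 12 = -7, which is month 5 of year 2041 → May 2041.
Day 12 is valid in May, giving May 12, 2041.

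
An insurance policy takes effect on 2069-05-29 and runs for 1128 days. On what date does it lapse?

Counting forward 1128 days from May 29, 2069.
May has 31 days, so 31 − 29 = 2 days remain after May 29, 2069; 1128 − 2 = 1126 left.
June 2069 has 30 days: 1126 − 30 = 1096 left.
July 2069 has 31 days: 1096 − 31 = 1065 left.
August 2069 has 31 days: 1065 − 31 = 1034 left.
September 2069 has 30 days: 1034 − 30 = 1004 left.
October 2069 has 31 days: 1004 − 31 = 973 left.
November 2069 has 30 days: 973 − 30 = 943 left.
December 2069 has 31 days: 943 − 31 = 912 left.
January 2070 has 31 days: 912 − 31 = 881 left.
February 2070 has 28 days (2070 is not a leap year): 881 − 28 = 853 left.
March 2070 has 31 days: 853 − 31 = 822 left.
April 2070 has 30 days: 822 − 30 = 792 left.
May 2070 has 31 days: 792 − 31 = 761 left.
June 2070 has 30 days: 761 − 30 = 731 left.
July 2070 has 31 days: 731 − 31 = 700 left.
August 2070 has 31 days: 700 − 31 = 669 left.
September 2070 has 30 days: 669 − 30 = 639 left.
October 2070 has 31 days: 639 − 31 = 608 left.
November 2070 has 30 days: 608 − 30 = 578 left.
December 2070 has 31 days: 578 − 31 = 547 left.
January 2071 has 31 days: 547 − 31 = 516 left.
February 2071 has 28 days (2071 is not a leap year): 516 − 28 = 488 left.
March 2071 has 31 days: 488 − 31 = 457 left.
April 2071 has 30 days: 457 − 30 = 427 left.
May 2071 has 31 days: 427 − 31 = 396 left.
June 2071 has 30 days: 396 − 30 = 366 left.
July 2071 has 31 days: 366 − 31 = 335 left.
August 2071 has 31 days: 335 − 31 = 304 left.
September 2071 has 30 days: 304 − 30 = 274 left.
October 2071 has 31 days: 274 − 31 = 243 left.
November 2071 has 30 days: 243 − 30 = 213 left.
December 2071 has 31 days: 213 − 31 = 182 left.
January 2072 has 31 days: 182 − 31 = 151 left.
February 2072 has 29 days (2072 is a leap year): 151 − 29 = 122 left.
March 2072 has 31 days: 122 − 31 = 91 left.
April 2072 has 30 days: 91 − 30 = 61 left.
May 2072 has 31 days: 61 − 31 = 30 left.
30 days into June 2072 → June 30, 2072.

June 30, 2072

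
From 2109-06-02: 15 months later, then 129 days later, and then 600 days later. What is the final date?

Adding 15 months from June 2, 2109:
month 6 + 15 = 21, which is month 9 of year 2110 → September 2110.
Day 2 is valid in September, giving September 2, 2110.
Counting forward 129 days from September 2, 2110:
September has 30 days, so 30 − 2 = 28 days remain after September 2, 2110; 129 − 28 = 101 left.
October 2110 has 31 days: 101 − 31 = 70 left.
November 2110 has 30 days: 70 − 30 = 40 left.
December 2110 has 31 days: 40 − 31 = 9 left.
9 days into January 2111 → January 9, 2111.
Counting forward 600 days from January 9, 2111:
January has 31 days, so 31 − 9 = 22 days remain after January 9, 2111; 600 − 22 = 578 left.
February 2111 has 28 days (2111 is not a leap year): 578 − 28 = 550 left.
March 2111 has 31 days: 550 − 31 = 519 left.
April 2111 has 30 days: 519 − 30 = 489 left.
May 2111 has 31 days: 489 − 31 = 458 left.
June 2111 has 30 days: 458 − 30 = 428 left.
July 2111 has 31 days: 428 − 31 = 397 left.
August 2111 has 31 days: 397 − 31 = 366 left.
September 2111 has 30 days: 366 − 30 = 336 left.
October 2111 has 31 days: 336 − 31 = 305 left.
November 2111 has 30 days: 305 − 30 = 275 left.
December 2111 has 31 days: 275 − 31 = 244 left.
January 2112 has 31 days: 244 − 31 = 213 left.
February 2112 has 29 days (2112 is a leap year): 213 − 29 = 184 left.
March 2112 has 31 days: 184 − 31 = 153 left.
April 2112 has 30 days: 153 − 30 = 123 left.
May 2112 has 31 days: 123 − 31 = 92 left.
June 2112 has 30 days: 92 − 30 = 62 left.
July 2112 has 31 days: 62 − 31 = 31 left.
31 days into August 2112 → August 31, 2112.

August 31, 2112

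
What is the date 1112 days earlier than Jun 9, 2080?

Going back 1112 days from June 9, 2080.
Going back 9 days from June 9, 2080 reaches the end of the previous month; 1112 − 9 = 1103 left.
May 2080 has 31 days: 1103 − 31 = 1072 left.
April 2080 has 30 days: 1072 − 30 = 1042 left.
March 2080 has 31 days: 1042 − 31 = 1011 left.
February 2080 has 29 days (2080 is a leap year): 1011 − 29 = 982 left.
January 2080 has 31 days: 982 − 31 = 951 left.
December 2079 has 31 days: 951 − 31 = 920 left.
November 2079 has 30 days: 920 − 30 = 890 left.
October 2079 has 31 days: 890 − 31 = 859 left.
September 2079 has 30 days: 859 − 30 = 829 left.
August 2079 has 31 days: 829 − 31 = 798 left.
July 2079 has 31 days: 798 − 31 = 767 left.
June 2079 has 30 days: 767 − 30 = 737 left.
May 2079 has 31 days: 737 − 31 = 706 left.
April 2079 has 30 days: 706 − 30 = 676 left.
March 2079 has 31 days: 676 − 31 = 645 left.
February 2079 has 28 days (2079 is not a leap year): 645 − 28 = 617 left.
January 2079 has 31 days: 617 − 31 = 586 left.
December 2078 has 31 days: 586 − 31 = 555 left.
November 2078 has 30 days: 555 − 30 = 525 left.
October 2078 has 31 days: 525 − 31 = 494 left.
September 2078 has 30 days: 494 − 30 = 464 left.
August 2078 has 31 days: 464 − 31 = 433 left.
July 2078 has 31 days: 433 − 31 = 402 left.
June 2078 has 30 days: 402 − 30 = 372 left.
May 2078 has 31 days: 372 − 31 = 341 left.
April 2078 has 30 days: 341 − 30 = 311 left.
March 2078 has 31 days: 311 − 31 = 280 left.
February 2078 has 28 days (2078 is not a leap year): 280 − 28 = 252 left.
January 2078 has 31 days: 252 − 31 = 221 left.
December 2077 has 31 days: 221 − 31 = 190 left.
November 2077 has 30 days: 190 − 30 = 160 left.
October 2077 has 31 days: 160 − 31 = 129 left.
September 2077 has 30 days: 129 − 30 = 99 left.
August 2077 has 31 days: 99 − 31 = 68 left.
July 2077 has 31 days: 68 − 31 = 37 left.
June 2077 has 30 days: 37 − 30 = 7 left.
May 2077 has 31 days; 31 − 7 = 24 → May 24, 2077.

May 24, 2077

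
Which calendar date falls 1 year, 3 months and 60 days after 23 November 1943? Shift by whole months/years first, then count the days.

April 24, 1945

Adding 1 year, 3 months and 60 days from November 23, 1943: first the month/year part, then the days.
+1 year → 1944; month 11 + 3 = 14, which is month 2 of year 1945 → February 1945.
Day 23 is valid in February, giving February 23, 1945.
Now add 60 days from February 23, 1945.
February has 28 days, so 28 − 23 = 5 days remain after February 23, 1945; 60 − 5 = 55 left.
March 1945 has 31 days: 55 − 31 = 24 left.
24 days into April 1945 → April 24, 1945.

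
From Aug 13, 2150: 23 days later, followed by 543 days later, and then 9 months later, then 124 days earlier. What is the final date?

Counting forward 23 days from August 13, 2150:
August has 31 days, so 31 − 13 = 18 days remain after August 13, 2150; 23 − 18 = 5 left.
5 days into September 2150 → September 5, 2150.
Advancing 543 days from September 5, 2150:
September has 30 days, so 30 − 5 = 25 days remain after September 5, 2150; 543 − 25 = 518 left.
October 2150 has 31 days: 518 − 31 = 487 left.
November 2150 has 30 days: 487 − 30 = 457 left.
December 2150 has 31 days: 457 − 31 = 426 left.
January 2151 has 31 days: 426 − 31 = 395 left.
February 2151 has 28 days (2151 is not a leap year): 395 − 28 = 367 left.
March 2151 has 31 days: 367 − 31 = 336 left.
April 2151 has 30 days: 336 − 30 = 306 left.
May 2151 has 31 days: 306 − 31 = 275 left.
June 2151 has 30 days: 275 − 30 = 245 left.
July 2151 has 31 days: 245 − 31 = 214 left.
August 2151 has 31 days: 214 − 31 = 183 left.
September 2151 has 30 days: 183 − 30 = 153 left.
October 2151 has 31 days: 153 − 31 = 122 left.
November 2151 has 30 days: 122 − 30 = 92 left.
December 2151 has 31 days: 92 − 31 = 61 left.
January 2152 has 31 days: 61 − 31 = 30 left.
February 2152 has 29 days (2152 is a leap year): 30 − 29 = 1 left.
1 day into March 2152 → March 1, 2152.
Counting forward 9 months from March 1, 2152:
month 3 + 9 = 12 → December 2152.
Day 1 is valid in December, giving December 1, 2152.
Going back 124 days from December 1, 2152:
Going back 1 day from December 1, 2152 reaches the end of the previous month; 124 − 1 = 123 left.
November 2152 has 30 days: 123 − 30 = 93 left.
October 2152 has 31 days: 93 − 31 = 62 left.
September 2152 has 30 days: 62 − 30 = 32 left.
August 2152 has 31 days: 32 − 31 = 1 left.
July 2152 has 31 days; 31 − 1 = 30 → July 30, 2152.

July 30, 2152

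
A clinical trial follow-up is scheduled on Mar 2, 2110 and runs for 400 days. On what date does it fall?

April 6, 2111

Adding 400 days from March 2, 2110.
March has 31 days, so 31 − 2 = 29 days remain after March 2, 2110; 400 − 29 = 371 left.
April 2110 has 30 days: 371 − 30 = 341 left.
May 2110 has 31 days: 341 − 31 = 310 left.
June 2110 has 30 days: 310 − 30 = 280 left.
July 2110 has 31 days: 280 − 31 = 249 left.
August 2110 has 31 days: 249 − 31 = 218 left.
September 2110 has 30 days: 218 − 30 = 188 left.
October 2110 has 31 days: 188 − 31 = 157 left.
November 2110 has 30 days: 157 − 30 = 127 left.
December 2110 has 31 days: 127 − 31 = 96 left.
January 2111 has 31 days: 96 − 31 = 65 left.
February 2111 has 28 days (2111 is not a leap year): 65 − 28 = 37 left.
March 2111 has 31 days: 37 − 31 = 6 left.
6 days into April 2111 → April 6, 2111.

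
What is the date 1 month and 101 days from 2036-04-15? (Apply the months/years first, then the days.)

Counting forward 1 month and 101 days from April 15, 2036: first the month/year part, then the days.
month 4 + 1 = 5 → May 2036.
Day 15 is valid in May, giving May 15, 2036.
Now add 101 days from May 15, 2036.
May has 31 days, so 31 − 15 = 16 days remain after May 15, 2036; 101 − 16 = 85 left.
June 2036 has 30 days: 85 − 30 = 55 left.
July 2036 has 31 days: 55 − 31 = 24 left.
24 days into August 2036 → August 24, 2036.

August 24, 2036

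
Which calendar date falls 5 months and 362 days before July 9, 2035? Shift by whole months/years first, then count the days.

Counting back 5 months and 362 days from July 9, 2035: first the month/year part, then the days.
month 7 − 5 = 2 → February 2035.
Day 9 is valid in February, giving February 9, 2035.
Now subtract 362 days from February 9, 2035.
Going back 9 days from February 9, 2035 reaches the end of the previous month; 362 − 9 = 353 left.
January 2035 has 31 days: 353 − 31 = 322 left.
December 2034 has 31 days: 322 − 31 = 291 left.
November 2034 has 30 days: 291 − 30 = 261 left.
October 2034 has 31 days: 261 − 31 = 230 left.
September 2034 has 30 days: 230 − 30 = 200 left.
August 2034 has 31 days: 200 − 31 = 169 left.
July 2034 has 31 days: 169 − 31 = 138 left.
June 2034 has 30 days: 138 − 30 = 108 left.
May 2034 has 31 days: 108 − 31 = 77 left.
April 2034 has 30 days: 77 − 30 = 47 left.
March 2034 has 31 days: 47 − 31 = 16 left.
February 2034 has 28 days; 28 − 16 = 12 → February 12, 2034.

February 12, 2034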